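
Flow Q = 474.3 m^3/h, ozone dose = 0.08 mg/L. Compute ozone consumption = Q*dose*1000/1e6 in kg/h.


O3 demand (mg/h) = Q * dose * 1000 = 474.3 * 0.08 * 1000 = 37944 mg/h
Convert mg to kg: 37944 / 1e6 = 0.037944 kg/h

0.037944 kg/h


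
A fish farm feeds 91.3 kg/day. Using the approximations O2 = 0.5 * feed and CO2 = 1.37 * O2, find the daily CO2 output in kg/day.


O2 = 91.3 * 0.5 = 45.65
CO2 = 45.65 * 1.37 = 62.5405

62.5405 kg/day


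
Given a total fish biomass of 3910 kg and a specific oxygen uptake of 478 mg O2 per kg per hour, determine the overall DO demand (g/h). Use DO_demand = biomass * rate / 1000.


Total O2 consumption (mg/h) = 3910 kg * 478 mg/(kg*h) = 1868980 mg/h
Convert to g/h: 1868980 / 1000 = 1868.98 g/h

1868.98 g/h


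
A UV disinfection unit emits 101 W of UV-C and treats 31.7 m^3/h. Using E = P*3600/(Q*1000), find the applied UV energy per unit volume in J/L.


Energy delivered per hour = 101 W * 3600 s = 363600 J/h
Volume treated per hour = 31.7 m^3/h * 1000 = 31700 L/h
dose = 363600 / 31700 = 11.47 J/L

11.47 J/L


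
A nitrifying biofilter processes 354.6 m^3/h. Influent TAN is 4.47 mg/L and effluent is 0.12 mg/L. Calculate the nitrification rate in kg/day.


Concentration drop: TAN_in - TAN_out = 4.47 - 0.12 = 4.35 mg/L
Hourly TAN removed = Q * dTAN = 354.6 m^3/h * 4.35 mg/L = 1542.51 g/h  (m^3/h * mg/L = g/h)
Daily TAN removed = 1542.51 * 24 = 37020.24 g/day
Convert to kg/day: 37020.24 / 1000 = 37.02024 kg/day

37.02024 kg/day


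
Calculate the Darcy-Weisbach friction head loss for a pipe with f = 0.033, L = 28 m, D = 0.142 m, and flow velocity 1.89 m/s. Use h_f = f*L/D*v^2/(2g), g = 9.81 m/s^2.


v^2 = 1.89^2 = 3.5721 m^2/s^2
L/D = 28/0.142 = 197.1831
h_f = f*(L/D)*v^2/(2g) = 0.033 * 197.1831 * 3.5721 / 19.62 = 1.1847 m

1.1847 m


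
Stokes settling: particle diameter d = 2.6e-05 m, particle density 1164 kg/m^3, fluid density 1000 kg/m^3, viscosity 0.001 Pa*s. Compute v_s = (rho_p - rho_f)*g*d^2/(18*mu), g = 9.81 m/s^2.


Density difference: rho_p - rho_f = 1164 - 1000 = 164 kg/m^3
d^2 = (2.6e-05)^2 = 6.76e-10 m^2
Numerator = (rho_p - rho_f) * g * d^2 = 164 * 9.81 * 6.76e-10 = 1.0875758e-06
Denominator = 18 * mu = 18 * 0.001 = 0.018
v_s = 1.0875758e-06 / 0.018 = 6.04209e-05 m/s
Check: Re = rho_f * v_s * d / mu = 1000 * 6.04209e-05 * 2.6e-05 / 0.001 = 0.00157 < 1, so Stokes' law applies.

6.04209e-05 m/s


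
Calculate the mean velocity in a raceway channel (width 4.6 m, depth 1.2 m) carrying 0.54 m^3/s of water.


Cross-sectional area = W * d = 4.6 * 1.2 = 5.52 m^2
Velocity = Q / A = 0.54 / 5.52 = 0.0978261 m/s

0.0978261 m/s


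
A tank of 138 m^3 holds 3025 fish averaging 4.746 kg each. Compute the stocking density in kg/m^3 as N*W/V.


Total biomass = 3025 fish * 4.746 kg = 14356.65 kg
Density = total biomass / volume = 14356.65 / 138 = 104.034 kg/m^3

104.034 kg/m^3


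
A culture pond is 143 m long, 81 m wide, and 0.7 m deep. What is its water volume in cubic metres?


Base area = L * W = 143 * 81 = 11583 m^2
Volume = area * depth = 11583 * 0.7 = 8108.1 m^3

8108.1 m^3


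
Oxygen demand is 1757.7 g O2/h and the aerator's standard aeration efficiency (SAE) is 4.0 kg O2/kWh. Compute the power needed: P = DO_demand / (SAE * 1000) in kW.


SAE in g O2/kWh = 4.0 * 1000 = 4000 g/kWh
P = DO_demand / SAE_g = 1757.7 / 4000 = 0.439425 kW

0.439425 kW


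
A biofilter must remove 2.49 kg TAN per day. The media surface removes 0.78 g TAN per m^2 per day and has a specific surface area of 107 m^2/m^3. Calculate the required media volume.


A = 2.49*1000 / 0.78 = 3192.3077 m^2
V = 3192.3077 / 107 = 29.8347

29.8347 m^3


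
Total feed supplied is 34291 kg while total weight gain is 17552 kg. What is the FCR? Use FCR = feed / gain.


FCR = feed consumed / weight gained
FCR = 34291 kg / 17552 kg = 1.95368

1.95368


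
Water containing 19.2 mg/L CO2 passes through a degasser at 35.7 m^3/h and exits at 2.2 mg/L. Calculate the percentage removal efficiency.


CO2_out / CO2_in = 2.2 / 19.2 = 0.11458333
Fraction remaining = 0.11458333
efficiency = (1 - 0.11458333) * 100 = 88.5417 %

88.5417 %


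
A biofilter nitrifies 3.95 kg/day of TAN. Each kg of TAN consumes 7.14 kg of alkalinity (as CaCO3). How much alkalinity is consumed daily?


Alkalinity factor: 7.14 kg CaCO3 consumed per kg TAN nitrified
alk = 3.95 kg TAN * 7.14 = 28.203 kg CaCO3/day

28.203 kg CaCO3/day


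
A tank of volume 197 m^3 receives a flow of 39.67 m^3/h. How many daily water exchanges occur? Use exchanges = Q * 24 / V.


Daily flow volume = 39.67 m^3/h * 24 h = 952.08 m^3/day
Exchanges = daily flow / tank volume = 952.08 / 197 = 4.83289 exchanges/day

4.83289 exchanges/day


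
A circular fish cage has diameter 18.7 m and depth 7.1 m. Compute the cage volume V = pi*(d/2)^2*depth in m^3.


r = d/2 = 18.7/2 = 9.35 m
Base area = pi*r^2 = pi*9.35^2 = 274.64588 m^2
Volume = 274.64588 * 7.1 = 1949.99 m^3

1949.99 m^3


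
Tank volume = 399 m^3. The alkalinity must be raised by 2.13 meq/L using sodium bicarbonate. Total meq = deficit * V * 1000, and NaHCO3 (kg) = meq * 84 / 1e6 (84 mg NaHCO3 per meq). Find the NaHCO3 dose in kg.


Tank volume in L = 399 m^3 * 1000 = 399000 L
Total meq required = 2.13 meq/L * 399000 L = 849870 meq
NaHCO3 mass = 849870 meq * 84 mg/meq / 1e6 = 71.3891 kg

71.3891 kg


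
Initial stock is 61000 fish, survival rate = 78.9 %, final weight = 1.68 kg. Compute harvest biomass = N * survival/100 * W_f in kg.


Survivors = 61000 * 78.9/100 = 48129 fish
Harvest biomass = survivors * W_f = 48129 * 1.68 = 80856.72 kg

80856.72 kg


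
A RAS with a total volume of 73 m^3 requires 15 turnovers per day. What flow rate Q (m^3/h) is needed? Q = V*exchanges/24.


Daily recirculation volume = 73 m^3 * 15 = 1095 m^3/day
Flow rate Q = daily volume / 24 h = 1095 / 24 = 45.625 m^3/h

45.625 m^3/h


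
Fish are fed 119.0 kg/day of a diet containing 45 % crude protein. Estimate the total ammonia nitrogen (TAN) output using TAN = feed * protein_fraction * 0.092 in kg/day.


Protein in feed = 119.0 * 45/100 = 53.55 kg/day
TAN = protein * 0.092 = 53.55 * 0.092 = 4.9266 kg/day

4.9266 kg/day


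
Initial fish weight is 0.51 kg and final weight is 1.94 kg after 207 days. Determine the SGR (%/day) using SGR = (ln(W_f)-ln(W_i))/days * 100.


ln(W_f) = ln(1.94) = 0.66268797
ln(W_i) = ln(0.51) = -0.67334455
ln(W_f) - ln(W_i) = 0.66268797 - -0.67334455 = 1.3360325
SGR = 1.3360325 / 207 * 100 = 0.645426 %/day

0.645426 %/day


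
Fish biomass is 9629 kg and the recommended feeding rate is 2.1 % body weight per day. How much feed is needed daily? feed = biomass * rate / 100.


Feeding rate fraction = 2.1% / 100 = 0.021
Daily feed = 9629 kg * 0.021 = 202.209 kg/day

202.209 kg/day


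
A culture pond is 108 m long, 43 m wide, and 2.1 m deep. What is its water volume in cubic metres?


Base area = L * W = 108 * 43 = 4644 m^2
Volume = area * depth = 4644 * 2.1 = 9752.4 m^3

9752.4 m^3


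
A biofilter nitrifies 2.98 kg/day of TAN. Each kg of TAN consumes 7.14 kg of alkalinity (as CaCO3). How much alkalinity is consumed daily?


Alkalinity factor: 7.14 kg CaCO3 consumed per kg TAN nitrified
alk = 2.98 kg TAN * 7.14 = 21.2772 kg CaCO3/day

21.2772 kg CaCO3/day


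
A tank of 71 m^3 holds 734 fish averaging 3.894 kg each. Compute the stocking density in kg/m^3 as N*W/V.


Total biomass = 734 fish * 3.894 kg = 2858.196 kg
Density = total biomass / volume = 2858.196 / 71 = 40.2563 kg/m^3

40.2563 kg/m^3


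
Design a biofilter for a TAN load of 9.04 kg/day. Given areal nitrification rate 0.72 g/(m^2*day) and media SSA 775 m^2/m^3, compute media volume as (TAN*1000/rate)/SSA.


A = 9.04*1000 / 0.72 = 12555.556 m^2
V = 12555.556 / 775 = 16.2007

16.2007 m^3


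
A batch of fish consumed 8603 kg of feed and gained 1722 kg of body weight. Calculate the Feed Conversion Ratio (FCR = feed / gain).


FCR = feed consumed / weight gained
FCR = 8603 kg / 1722 kg = 4.99593

4.99593


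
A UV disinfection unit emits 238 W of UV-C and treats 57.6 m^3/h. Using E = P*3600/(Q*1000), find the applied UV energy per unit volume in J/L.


Energy delivered per hour = 238 W * 3600 s = 856800 J/h
Volume treated per hour = 57.6 m^3/h * 1000 = 57600 L/h
dose = 856800 / 57600 = 14.875 J/L

14.875 J/L


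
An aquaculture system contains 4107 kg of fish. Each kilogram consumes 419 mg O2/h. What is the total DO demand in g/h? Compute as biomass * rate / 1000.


Total O2 consumption (mg/h) = 4107 kg * 419 mg/(kg*h) = 1720833 mg/h
Convert to g/h: 1720833 / 1000 = 1720.833 g/h

1720.833 g/h


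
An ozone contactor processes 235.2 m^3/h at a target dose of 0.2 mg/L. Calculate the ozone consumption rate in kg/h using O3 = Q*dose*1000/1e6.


O3 demand (mg/h) = Q * dose * 1000 = 235.2 * 0.2 * 1000 = 47040 mg/h
Convert mg to kg: 47040 / 1e6 = 0.04704 kg/h

0.04704 kg/h


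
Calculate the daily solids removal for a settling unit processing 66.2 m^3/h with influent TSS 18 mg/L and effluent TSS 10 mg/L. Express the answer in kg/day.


Concentration drop: TSS_in - TSS_out = 18 - 10 = 8 mg/L
Hourly solids removed = Q * dTSS = 66.2 m^3/h * 8 mg/L = 529.6 g/h  (m^3/h * mg/L = g/h)
Daily solids removed = 529.6 * 24 = 12710.4 g/day
Convert g to kg: 12710.4 / 1000 = 12.7104 kg/day

12.7104 kg/day


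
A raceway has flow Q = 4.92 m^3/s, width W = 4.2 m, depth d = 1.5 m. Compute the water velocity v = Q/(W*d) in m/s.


Cross-sectional area = W * d = 4.2 * 1.5 = 6.3 m^2
Velocity = Q / A = 4.92 / 6.3 = 0.780952 m/s

0.780952 m/s


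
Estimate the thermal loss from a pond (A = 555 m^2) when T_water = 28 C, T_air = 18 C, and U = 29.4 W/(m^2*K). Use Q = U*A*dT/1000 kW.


Temperature difference dT = 28 - 18 = 10 K
Heat loss (W) = U * A * dT = 29.4 * 555 * 10 = 163170 W
Convert to kW: 163170 / 1000 = 163.17 kW

163.17 kW


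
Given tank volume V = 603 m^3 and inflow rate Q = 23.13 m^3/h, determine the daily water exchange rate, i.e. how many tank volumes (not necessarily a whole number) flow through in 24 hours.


Daily flow volume = 23.13 m^3/h * 24 h = 555.12 m^3/day
Exchanges = daily flow / tank volume = 555.12 / 603 = 0.920597 exchanges/day

0.920597 exchanges/day


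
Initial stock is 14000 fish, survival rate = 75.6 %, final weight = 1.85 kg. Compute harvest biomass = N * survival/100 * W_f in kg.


Survivors = 14000 * 75.6/100 = 10584 fish
Harvest biomass = survivors * W_f = 10584 * 1.85 = 19580.4 kg

19580.4 kg


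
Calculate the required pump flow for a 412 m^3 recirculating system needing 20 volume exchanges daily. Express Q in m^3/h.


Daily recirculation volume = 412 m^3 * 20 = 8240 m^3/day
Flow rate Q = daily volume / 24 h = 8240 / 24 = 343.333 m^3/h

343.333 m^3/h


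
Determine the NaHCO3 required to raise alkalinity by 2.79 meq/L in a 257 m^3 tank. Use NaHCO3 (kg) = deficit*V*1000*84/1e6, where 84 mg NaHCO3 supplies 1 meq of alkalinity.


Tank volume in L = 257 m^3 * 1000 = 257000 L
Total meq required = 2.79 meq/L * 257000 L = 717030 meq
NaHCO3 mass = 717030 meq * 84 mg/meq / 1e6 = 60.2305 kg

60.2305 kg


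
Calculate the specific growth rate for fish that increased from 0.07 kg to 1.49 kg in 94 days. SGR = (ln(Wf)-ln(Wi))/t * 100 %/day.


ln(W_f) = ln(1.49) = 0.39877612
ln(W_i) = ln(0.07) = -2.65926
ln(W_f) - ln(W_i) = 0.39877612 - -2.65926 = 3.0580361
SGR = 3.0580361 / 94 * 100 = 3.25323 %/day

3.25323 %/day


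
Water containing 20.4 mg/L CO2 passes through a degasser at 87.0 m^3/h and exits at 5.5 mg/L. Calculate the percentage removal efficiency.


CO2_out / CO2_in = 5.5 / 20.4 = 0.26960784
Fraction remaining = 0.26960784
efficiency = (1 - 0.26960784) * 100 = 73.0392 %

73.0392 %


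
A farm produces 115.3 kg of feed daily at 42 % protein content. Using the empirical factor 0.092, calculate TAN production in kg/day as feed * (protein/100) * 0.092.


Protein in feed = 115.3 * 42/100 = 48.426 kg/day
TAN = protein * 0.092 = 48.426 * 0.092 = 4.455192 kg/day

4.455192 kg/day


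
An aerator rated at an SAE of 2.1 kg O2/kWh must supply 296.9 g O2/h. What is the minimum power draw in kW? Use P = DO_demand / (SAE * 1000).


SAE in g O2/kWh = 2.1 * 1000 = 2100 g/kWh
P = DO_demand / SAE_g = 296.9 / 2100 = 0.141381 kW

0.141381 kW


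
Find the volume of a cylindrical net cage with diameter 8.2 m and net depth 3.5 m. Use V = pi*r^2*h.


r = d/2 = 8.2/2 = 4.1 m
Base area = pi*r^2 = pi*4.1^2 = 52.810173 m^2
Volume = 52.810173 * 3.5 = 184.836 m^3

184.836 m^3


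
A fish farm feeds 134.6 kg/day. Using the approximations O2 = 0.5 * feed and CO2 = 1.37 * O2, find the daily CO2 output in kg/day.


O2 = 134.6 * 0.5 = 67.3
CO2 = 67.3 * 1.37 = 92.201

92.201 kg/day


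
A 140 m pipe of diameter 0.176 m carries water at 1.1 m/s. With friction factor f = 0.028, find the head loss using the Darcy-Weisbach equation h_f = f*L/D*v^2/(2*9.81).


v^2 = 1.1^2 = 1.21 m^2/s^2
L/D = 140/0.176 = 795.45455
h_f = f*(L/D)*v^2/(2g) = 0.028 * 795.45455 * 1.21 / 19.62 = 1.3736 m

1.3736 m


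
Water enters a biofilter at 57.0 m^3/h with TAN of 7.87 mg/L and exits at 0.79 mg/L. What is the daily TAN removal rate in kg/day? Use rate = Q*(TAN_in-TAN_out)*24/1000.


Concentration drop: TAN_in - TAN_out = 7.87 - 0.79 = 7.08 mg/L
Hourly TAN removed = Q * dTAN = 57.0 m^3/h * 7.08 mg/L = 403.56 g/h  (m^3/h * mg/L = g/h)
Daily TAN removed = 403.56 * 24 = 9685.44 g/day
Convert to kg/day: 9685.44 / 1000 = 9.68544 kg/day

9.68544 kg/day


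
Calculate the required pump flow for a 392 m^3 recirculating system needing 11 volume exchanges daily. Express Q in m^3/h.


Daily recirculation volume = 392 m^3 * 11 = 4312 m^3/day
Flow rate Q = daily volume / 24 h = 4312 / 24 = 179.667 m^3/h

179.667 m^3/h


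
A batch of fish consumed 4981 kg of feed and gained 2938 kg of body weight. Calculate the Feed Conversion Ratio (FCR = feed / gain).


FCR = feed consumed / weight gained
FCR = 4981 kg / 2938 kg = 1.69537

1.69537


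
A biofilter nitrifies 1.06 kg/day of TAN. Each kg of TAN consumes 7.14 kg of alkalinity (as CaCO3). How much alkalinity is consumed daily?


Alkalinity factor: 7.14 kg CaCO3 consumed per kg TAN nitrified
alk = 1.06 kg TAN * 7.14 = 7.5684 kg CaCO3/day

7.5684 kg CaCO3/day


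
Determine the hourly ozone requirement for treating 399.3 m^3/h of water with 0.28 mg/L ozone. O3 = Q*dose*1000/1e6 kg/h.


O3 demand (mg/h) = Q * dose * 1000 = 399.3 * 0.28 * 1000 = 111804 mg/h
Convert mg to kg: 111804 / 1e6 = 0.111804 kg/h

0.111804 kg/h


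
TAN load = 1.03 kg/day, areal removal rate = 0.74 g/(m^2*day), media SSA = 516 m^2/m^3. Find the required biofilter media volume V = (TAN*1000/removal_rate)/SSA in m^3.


A = 1.03*1000 / 0.74 = 1391.8919 m^2
V = 1391.8919 / 516 = 2.69746

2.69746 m^3


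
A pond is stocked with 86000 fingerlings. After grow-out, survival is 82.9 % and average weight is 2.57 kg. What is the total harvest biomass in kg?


Survivors = 86000 * 82.9/100 = 71294 fish
Harvest biomass = survivors * W_f = 71294 * 2.57 = 183225.58 kg

183225.58 kg


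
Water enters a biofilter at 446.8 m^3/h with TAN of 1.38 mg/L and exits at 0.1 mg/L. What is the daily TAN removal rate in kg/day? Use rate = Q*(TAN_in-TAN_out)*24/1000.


Concentration drop: TAN_in - TAN_out = 1.38 - 0.1 = 1.28 mg/L
Hourly TAN removed = Q * dTAN = 446.8 m^3/h * 1.28 mg/L = 571.904 g/h  (m^3/h * mg/L = g/h)
Daily TAN removed = 571.904 * 24 = 13725.696 g/day
Convert to kg/day: 13725.696 / 1000 = 13.725696 kg/day

13.725696 kg/day


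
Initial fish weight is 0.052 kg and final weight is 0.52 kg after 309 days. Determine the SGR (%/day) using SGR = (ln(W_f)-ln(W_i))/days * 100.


ln(W_f) = ln(0.52) = -0.65392647
ln(W_i) = ln(0.052) = -2.9565116
ln(W_f) - ln(W_i) = -0.65392647 - -2.9565116 = 2.3025851
SGR = 2.3025851 / 309 * 100 = 0.745173 %/day

0.745173 %/day


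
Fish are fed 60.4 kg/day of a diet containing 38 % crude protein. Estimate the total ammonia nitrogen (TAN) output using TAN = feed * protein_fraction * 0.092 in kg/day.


Protein in feed = 60.4 * 38/100 = 22.952 kg/day
TAN = protein * 0.092 = 22.952 * 0.092 = 2.111584 kg/day

2.111584 kg/day


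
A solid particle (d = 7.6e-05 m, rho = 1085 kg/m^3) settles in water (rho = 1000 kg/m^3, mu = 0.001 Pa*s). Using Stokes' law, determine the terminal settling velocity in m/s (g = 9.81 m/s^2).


Density difference: rho_p - rho_f = 1085 - 1000 = 85 kg/m^3
d^2 = (7.6e-05)^2 = 5.776e-09 m^2
Numerator = (rho_p - rho_f) * g * d^2 = 85 * 9.81 * 5.776e-09 = 4.8163176e-06
Denominator = 18 * mu = 18 * 0.001 = 0.018
v_s = 4.8163176e-06 / 0.018 = 2.67573e-04 m/s
Check: Re = rho_f * v_s * d / mu = 1000 * 2.67573e-04 * 7.6e-05 / 0.001 = 0.0203 < 1, so Stokes' law applies.

2.67573e-04 m/s


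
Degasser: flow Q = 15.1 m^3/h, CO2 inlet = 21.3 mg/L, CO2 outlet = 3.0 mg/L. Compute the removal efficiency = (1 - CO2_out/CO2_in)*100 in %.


CO2_out / CO2_in = 3.0 / 21.3 = 0.14084507
Fraction remaining = 0.14084507
efficiency = (1 - 0.14084507) * 100 = 85.9155 %

85.9155 %


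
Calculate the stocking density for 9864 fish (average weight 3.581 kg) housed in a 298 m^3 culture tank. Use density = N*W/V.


Total biomass = 9864 fish * 3.581 kg = 35322.984 kg
Density = total biomass / volume = 35322.984 / 298 = 118.534 kg/m^3

118.534 kg/m^3


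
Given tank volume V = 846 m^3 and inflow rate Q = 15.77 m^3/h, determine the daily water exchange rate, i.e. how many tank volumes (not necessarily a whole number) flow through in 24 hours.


Daily flow volume = 15.77 m^3/h * 24 h = 378.48 m^3/day
Exchanges = daily flow / tank volume = 378.48 / 846 = 0.447376 exchanges/day

0.447376 exchanges/day


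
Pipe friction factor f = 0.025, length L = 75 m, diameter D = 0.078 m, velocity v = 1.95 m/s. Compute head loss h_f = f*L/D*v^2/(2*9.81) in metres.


v^2 = 1.95^2 = 3.8025 m^2/s^2
L/D = 75/0.078 = 961.53846
h_f = f*(L/D)*v^2/(2g) = 0.025 * 961.53846 * 3.8025 / 19.62 = 4.65883 m

4.65883 m


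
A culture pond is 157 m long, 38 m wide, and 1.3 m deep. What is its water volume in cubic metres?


Base area = L * W = 157 * 38 = 5966 m^2
Volume = area * depth = 5966 * 1.3 = 7755.8 m^3

7755.8 m^3


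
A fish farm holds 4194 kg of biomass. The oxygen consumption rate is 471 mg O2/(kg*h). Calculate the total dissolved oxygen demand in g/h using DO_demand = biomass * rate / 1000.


Total O2 consumption (mg/h) = 4194 kg * 471 mg/(kg*h) = 1975374 mg/h
Convert to g/h: 1975374 / 1000 = 1975.374 g/h

1975.374 g/h


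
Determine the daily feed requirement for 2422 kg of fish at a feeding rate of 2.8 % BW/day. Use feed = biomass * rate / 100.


Feeding rate fraction = 2.8% / 100 = 0.028
Daily feed = 2422 kg * 0.028 = 67.816 kg/day

67.816 kg/day


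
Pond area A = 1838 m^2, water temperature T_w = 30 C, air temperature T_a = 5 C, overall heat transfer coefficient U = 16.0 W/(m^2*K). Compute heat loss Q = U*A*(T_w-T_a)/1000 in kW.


Temperature difference dT = 30 - 5 = 25 K
Heat loss (W) = U * A * dT = 16.0 * 1838 * 25 = 735200 W
Convert to kW: 735200 / 1000 = 735.2 kW

735.2 kW


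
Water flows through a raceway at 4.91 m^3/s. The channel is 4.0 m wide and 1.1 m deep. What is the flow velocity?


Cross-sectional area = W * d = 4.0 * 1.1 = 4.4 m^2
Velocity = Q / A = 4.91 / 4.4 = 1.11591 m/s

1.11591 m/s


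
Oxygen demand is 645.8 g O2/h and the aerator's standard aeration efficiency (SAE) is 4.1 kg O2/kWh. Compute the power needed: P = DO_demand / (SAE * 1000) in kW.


SAE in g O2/kWh = 4.1 * 1000 = 4100 g/kWh
P = DO_demand / SAE_g = 645.8 / 4100 = 0.157512 kW

0.157512 kW


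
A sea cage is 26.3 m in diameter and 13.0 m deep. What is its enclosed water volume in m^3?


r = d/2 = 26.3/2 = 13.15 m
Base area = pi*r^2 = pi*13.15^2 = 543.25206 m^2
Volume = 543.25206 * 13.0 = 7062.28 m^3

7062.28 m^3


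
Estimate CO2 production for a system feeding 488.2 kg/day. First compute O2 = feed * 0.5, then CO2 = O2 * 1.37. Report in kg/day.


O2 = 488.2 * 0.5 = 244.1
CO2 = 244.1 * 1.37 = 334.417

334.417 kg/day


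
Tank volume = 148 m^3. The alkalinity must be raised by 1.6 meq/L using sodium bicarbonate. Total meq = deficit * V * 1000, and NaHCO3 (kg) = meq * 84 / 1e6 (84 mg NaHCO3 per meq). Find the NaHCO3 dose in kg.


Tank volume in L = 148 m^3 * 1000 = 148000 L
Total meq required = 1.6 meq/L * 148000 L = 236800 meq
NaHCO3 mass = 236800 meq * 84 mg/meq / 1e6 = 19.8912 kg

19.8912 kg


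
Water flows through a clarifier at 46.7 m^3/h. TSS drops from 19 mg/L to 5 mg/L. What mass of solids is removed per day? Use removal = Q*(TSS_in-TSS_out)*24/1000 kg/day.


Concentration drop: TSS_in - TSS_out = 19 - 5 = 14 mg/L
Hourly solids removed = Q * dTSS = 46.7 m^3/h * 14 mg/L = 653.8 g/h  (m^3/h * mg/L = g/h)
Daily solids removed = 653.8 * 24 = 15691.2 g/day
Convert g to kg: 15691.2 / 1000 = 15.6912 kg/day

15.6912 kg/day


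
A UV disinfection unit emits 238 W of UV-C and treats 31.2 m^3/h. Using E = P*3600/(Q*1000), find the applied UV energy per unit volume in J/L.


Energy delivered per hour = 238 W * 3600 s = 856800 J/h
Volume treated per hour = 31.2 m^3/h * 1000 = 31200 L/h
dose = 856800 / 31200 = 27.4615 J/L

27.4615 J/L


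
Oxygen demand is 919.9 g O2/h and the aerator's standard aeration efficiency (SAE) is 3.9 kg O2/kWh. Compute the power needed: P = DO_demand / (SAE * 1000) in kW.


SAE in g O2/kWh = 3.9 * 1000 = 3900 g/kWh
P = DO_demand / SAE_g = 919.9 / 3900 = 0.235872 kW

0.235872 kW


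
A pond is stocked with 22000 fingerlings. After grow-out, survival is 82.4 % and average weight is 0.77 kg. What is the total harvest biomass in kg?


Survivors = 22000 * 82.4/100 = 18128 fish
Harvest biomass = survivors * W_f = 18128 * 0.77 = 13958.56 kg

13958.56 kg


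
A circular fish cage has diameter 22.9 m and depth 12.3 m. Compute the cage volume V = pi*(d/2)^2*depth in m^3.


r = d/2 = 22.9/2 = 11.45 m
Base area = pi*r^2 = pi*11.45^2 = 411.87065 m^2
Volume = 411.87065 * 12.3 = 5066.01 m^3

5066.01 m^3


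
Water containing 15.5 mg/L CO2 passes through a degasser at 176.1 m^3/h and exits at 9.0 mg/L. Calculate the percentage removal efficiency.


CO2_out / CO2_in = 9.0 / 15.5 = 0.58064516
Fraction remaining = 0.58064516
efficiency = (1 - 0.58064516) * 100 = 41.9355 %

41.9355 %


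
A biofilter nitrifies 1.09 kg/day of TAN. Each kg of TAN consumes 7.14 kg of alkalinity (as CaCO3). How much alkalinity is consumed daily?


Alkalinity factor: 7.14 kg CaCO3 consumed per kg TAN nitrified
alk = 1.09 kg TAN * 7.14 = 7.7826 kg CaCO3/day

7.7826 kg CaCO3/day


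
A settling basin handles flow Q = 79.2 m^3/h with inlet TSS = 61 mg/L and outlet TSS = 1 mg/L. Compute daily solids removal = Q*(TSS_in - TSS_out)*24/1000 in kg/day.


Concentration drop: TSS_in - TSS_out = 61 - 1 = 60 mg/L
Hourly solids removed = Q * dTSS = 79.2 m^3/h * 60 mg/L = 4752 g/h  (m^3/h * mg/L = g/h)
Daily solids removed = 4752 * 24 = 114048 g/day
Convert g to kg: 114048 / 1000 = 114.048 kg/day

114.048 kg/day


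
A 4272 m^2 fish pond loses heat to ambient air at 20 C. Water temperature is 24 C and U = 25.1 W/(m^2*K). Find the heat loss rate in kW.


Temperature difference dT = 24 - 20 = 4 K
Heat loss (W) = U * A * dT = 25.1 * 4272 * 4 = 428908.8 W
Convert to kW: 428908.8 / 1000 = 428.9088 kW

428.9088 kW


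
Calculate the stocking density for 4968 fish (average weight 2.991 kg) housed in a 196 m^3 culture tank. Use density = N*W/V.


Total biomass = 4968 fish * 2.991 kg = 14859.288 kg
Density = total biomass / volume = 14859.288 / 196 = 75.8127 kg/m^3

75.8127 kg/m^3


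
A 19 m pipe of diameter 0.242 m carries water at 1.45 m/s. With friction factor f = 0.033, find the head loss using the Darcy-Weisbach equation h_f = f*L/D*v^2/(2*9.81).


v^2 = 1.45^2 = 2.1025 m^2/s^2
L/D = 19/0.242 = 78.512397
h_f = f*(L/D)*v^2/(2g) = 0.033 * 78.512397 * 2.1025 / 19.62 = 0.277645 m

0.277645 m


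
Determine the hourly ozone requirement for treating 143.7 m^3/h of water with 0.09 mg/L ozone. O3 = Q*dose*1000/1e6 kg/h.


O3 demand (mg/h) = Q * dose * 1000 = 143.7 * 0.09 * 1000 = 12933 mg/h
Convert mg to kg: 12933 / 1e6 = 0.012933 kg/h

0.012933 kg/h


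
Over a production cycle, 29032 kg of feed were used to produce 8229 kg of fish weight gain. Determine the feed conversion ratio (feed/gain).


FCR = feed consumed / weight gained
FCR = 29032 kg / 8229 kg = 3.52801

3.52801


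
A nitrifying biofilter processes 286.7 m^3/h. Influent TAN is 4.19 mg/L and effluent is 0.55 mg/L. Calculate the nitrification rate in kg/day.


Concentration drop: TAN_in - TAN_out = 4.19 - 0.55 = 3.64 mg/L
Hourly TAN removed = Q * dTAN = 286.7 m^3/h * 3.64 mg/L = 1043.588 g/h  (m^3/h * mg/L = g/h)
Daily TAN removed = 1043.588 * 24 = 25046.112 g/day
Convert to kg/day: 25046.112 / 1000 = 25.046112 kg/day

25.046112 kg/day


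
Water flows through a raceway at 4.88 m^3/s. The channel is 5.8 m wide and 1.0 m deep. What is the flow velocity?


Cross-sectional area = W * d = 5.8 * 1.0 = 5.8 m^2
Velocity = Q / A = 4.88 / 5.8 = 0.841379 m/s

0.841379 m/s


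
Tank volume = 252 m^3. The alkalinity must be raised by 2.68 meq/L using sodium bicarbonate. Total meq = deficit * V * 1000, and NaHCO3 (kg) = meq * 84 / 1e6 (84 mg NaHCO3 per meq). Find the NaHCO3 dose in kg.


Tank volume in L = 252 m^3 * 1000 = 252000 L
Total meq required = 2.68 meq/L * 252000 L = 675360 meq
NaHCO3 mass = 675360 meq * 84 mg/meq / 1e6 = 56.7302 kg

56.7302 kg


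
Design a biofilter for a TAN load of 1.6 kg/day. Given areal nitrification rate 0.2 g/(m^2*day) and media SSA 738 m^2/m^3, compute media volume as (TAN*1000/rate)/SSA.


A = 1.6*1000 / 0.2 = 8000 m^2
V = 8000 / 738 = 10.8401

10.8401 m^3


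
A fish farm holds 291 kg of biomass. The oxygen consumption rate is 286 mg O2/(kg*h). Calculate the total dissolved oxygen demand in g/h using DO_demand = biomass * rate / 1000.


Total O2 consumption (mg/h) = 291 kg * 286 mg/(kg*h) = 83226 mg/h
Convert to g/h: 83226 / 1000 = 83.226 g/h

83.226 g/h


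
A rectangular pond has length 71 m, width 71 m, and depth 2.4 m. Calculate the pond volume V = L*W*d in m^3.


Base area = L * W = 71 * 71 = 5041 m^2
Volume = area * depth = 5041 * 2.4 = 12098.4 m^3

12098.4 m^3


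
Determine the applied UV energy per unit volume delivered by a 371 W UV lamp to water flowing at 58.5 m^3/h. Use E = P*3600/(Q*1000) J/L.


Energy delivered per hour = 371 W * 3600 s = 1335600 J/h
Volume treated per hour = 58.5 m^3/h * 1000 = 58500 L/h
dose = 1335600 / 58500 = 22.8308 J/L

22.8308 J/L


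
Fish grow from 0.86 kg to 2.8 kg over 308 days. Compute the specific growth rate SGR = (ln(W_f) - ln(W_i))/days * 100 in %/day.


ln(W_f) = ln(2.8) = 1.0296194
ln(W_i) = ln(0.86) = -0.15082289
ln(W_f) - ln(W_i) = 1.0296194 - -0.15082289 = 1.1804423
SGR = 1.1804423 / 308 * 100 = 0.38326 %/day

0.38326 %/day


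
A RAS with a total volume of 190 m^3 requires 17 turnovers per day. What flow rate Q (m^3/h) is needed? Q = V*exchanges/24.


Daily recirculation volume = 190 m^3 * 17 = 3230 m^3/day
Flow rate Q = daily volume / 24 h = 3230 / 24 = 134.583 m^3/h

134.583 m^3/h


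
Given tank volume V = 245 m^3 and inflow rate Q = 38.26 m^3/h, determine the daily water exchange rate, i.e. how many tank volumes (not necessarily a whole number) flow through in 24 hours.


Daily flow volume = 38.26 m^3/h * 24 h = 918.24 m^3/day
Exchanges = daily flow / tank volume = 918.24 / 245 = 3.74792 exchanges/day

3.74792 exchanges/day


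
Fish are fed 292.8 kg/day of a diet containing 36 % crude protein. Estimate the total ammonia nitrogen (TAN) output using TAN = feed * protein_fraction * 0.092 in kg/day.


Protein in feed = 292.8 * 36/100 = 105.408 kg/day
TAN = protein * 0.092 = 105.408 * 0.092 = 9.697536 kg/day

9.697536 kg/day


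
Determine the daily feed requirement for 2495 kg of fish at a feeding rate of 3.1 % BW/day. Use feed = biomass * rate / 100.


Feeding rate fraction = 3.1% / 100 = 0.031
Daily feed = 2495 kg * 0.031 = 77.345 kg/day

77.345 kg/day


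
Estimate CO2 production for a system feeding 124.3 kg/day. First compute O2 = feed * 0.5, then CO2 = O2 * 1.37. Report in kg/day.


O2 = 124.3 * 0.5 = 62.15
CO2 = 62.15 * 1.37 = 85.1455

85.1455 kg/day


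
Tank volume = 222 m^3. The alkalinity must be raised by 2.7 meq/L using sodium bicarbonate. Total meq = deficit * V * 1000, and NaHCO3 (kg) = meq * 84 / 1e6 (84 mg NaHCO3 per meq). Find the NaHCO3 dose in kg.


Tank volume in L = 222 m^3 * 1000 = 222000 L
Total meq required = 2.7 meq/L * 222000 L = 599400 meq
NaHCO3 mass = 599400 meq * 84 mg/meq / 1e6 = 50.3496 kg

50.3496 kg


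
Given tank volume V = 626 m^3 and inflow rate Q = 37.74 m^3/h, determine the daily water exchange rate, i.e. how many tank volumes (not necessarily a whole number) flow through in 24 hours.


Daily flow volume = 37.74 m^3/h * 24 h = 905.76 m^3/day
Exchanges = daily flow / tank volume = 905.76 / 626 = 1.4469 exchanges/day

1.4469 exchanges/day


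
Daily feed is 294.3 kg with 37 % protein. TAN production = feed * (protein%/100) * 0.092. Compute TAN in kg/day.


Protein in feed = 294.3 * 37/100 = 108.891 kg/day
TAN = protein * 0.092 = 108.891 * 0.092 = 10.017972 kg/day

10.017972 kg/day


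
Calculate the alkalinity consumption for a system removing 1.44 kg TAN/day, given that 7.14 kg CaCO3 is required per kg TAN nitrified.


Alkalinity factor: 7.14 kg CaCO3 consumed per kg TAN nitrified
alk = 1.44 kg TAN * 7.14 = 10.2816 kg CaCO3/day

10.2816 kg CaCO3/day


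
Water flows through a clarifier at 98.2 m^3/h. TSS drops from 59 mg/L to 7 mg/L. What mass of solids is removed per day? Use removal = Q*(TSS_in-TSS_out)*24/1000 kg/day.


Concentration drop: TSS_in - TSS_out = 59 - 7 = 52 mg/L
Hourly solids removed = Q * dTSS = 98.2 m^3/h * 52 mg/L = 5106.4 g/h  (m^3/h * mg/L = g/h)
Daily solids removed = 5106.4 * 24 = 122553.6 g/day
Convert g to kg: 122553.6 / 1000 = 122.5536 kg/day

122.5536 kg/day


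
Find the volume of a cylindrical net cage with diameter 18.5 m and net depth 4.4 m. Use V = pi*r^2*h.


r = d/2 = 18.5/2 = 9.25 m
Base area = pi*r^2 = pi*9.25^2 = 268.80252 m^2
Volume = 268.80252 * 4.4 = 1182.73 m^3

1182.73 m^3


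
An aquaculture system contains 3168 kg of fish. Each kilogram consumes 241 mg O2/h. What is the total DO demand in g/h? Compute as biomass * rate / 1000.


Total O2 consumption (mg/h) = 3168 kg * 241 mg/(kg*h) = 763488 mg/h
Convert to g/h: 763488 / 1000 = 763.488 g/h

763.488 g/h


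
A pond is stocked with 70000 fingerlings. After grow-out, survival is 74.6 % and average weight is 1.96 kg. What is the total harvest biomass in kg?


Survivors = 70000 * 74.6/100 = 52220 fish
Harvest biomass = survivors * W_f = 52220 * 1.96 = 102351.2 kg

102351.2 kg


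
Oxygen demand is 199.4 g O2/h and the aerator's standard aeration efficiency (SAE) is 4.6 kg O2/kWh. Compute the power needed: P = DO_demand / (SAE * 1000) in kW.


SAE in g O2/kWh = 4.6 * 1000 = 4600 g/kWh
P = DO_demand / SAE_g = 199.4 / 4600 = 0.0433478 kW

0.0433478 kW


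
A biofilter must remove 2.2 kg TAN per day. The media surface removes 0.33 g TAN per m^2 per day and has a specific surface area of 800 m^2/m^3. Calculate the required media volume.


A = 2.2*1000 / 0.33 = 6666.6667 m^2
V = 6666.6667 / 800 = 8.33333

8.33333 m^3


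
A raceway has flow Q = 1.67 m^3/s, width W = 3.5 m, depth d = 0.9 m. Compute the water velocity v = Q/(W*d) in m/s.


Cross-sectional area = W * d = 3.5 * 0.9 = 3.15 m^2
Velocity = Q / A = 1.67 / 3.15 = 0.530159 m/s

0.530159 m/s


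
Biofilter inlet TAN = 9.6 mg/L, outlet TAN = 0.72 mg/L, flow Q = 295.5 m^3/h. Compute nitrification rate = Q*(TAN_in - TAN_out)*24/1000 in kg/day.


Concentration drop: TAN_in - TAN_out = 9.6 - 0.72 = 8.88 mg/L
Hourly TAN removed = Q * dTAN = 295.5 m^3/h * 8.88 mg/L = 2624.04 g/h  (m^3/h * mg/L = g/h)
Daily TAN removed = 2624.04 * 24 = 62976.96 g/day
Convert to kg/day: 62976.96 / 1000 = 62.97696 kg/day

62.97696 kg/day


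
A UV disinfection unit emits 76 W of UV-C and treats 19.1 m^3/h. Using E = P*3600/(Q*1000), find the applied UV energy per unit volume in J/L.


Energy delivered per hour = 76 W * 3600 s = 273600 J/h
Volume treated per hour = 19.1 m^3/h * 1000 = 19100 L/h
dose = 273600 / 19100 = 14.3246 J/L

14.3246 J/L


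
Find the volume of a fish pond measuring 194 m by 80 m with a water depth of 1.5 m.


Base area = L * W = 194 * 80 = 15520 m^2
Volume = area * depth = 15520 * 1.5 = 23280 m^3

23280 m^3


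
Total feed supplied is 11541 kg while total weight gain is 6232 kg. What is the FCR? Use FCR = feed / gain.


FCR = feed consumed / weight gained
FCR = 11541 kg / 6232 kg = 1.85189

1.85189


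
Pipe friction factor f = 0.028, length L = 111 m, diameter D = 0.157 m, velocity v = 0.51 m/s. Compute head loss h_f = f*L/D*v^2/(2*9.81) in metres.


v^2 = 0.51^2 = 0.2601 m^2/s^2
L/D = 111/0.157 = 707.00637
h_f = f*(L/D)*v^2/(2g) = 0.028 * 707.00637 * 0.2601 / 19.62 = 0.262436 m

0.262436 m


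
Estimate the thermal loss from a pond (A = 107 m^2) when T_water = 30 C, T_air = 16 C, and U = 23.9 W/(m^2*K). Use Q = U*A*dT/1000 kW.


Temperature difference dT = 30 - 16 = 14 K
Heat loss (W) = U * A * dT = 23.9 * 107 * 14 = 35802.2 W
Convert to kW: 35802.2 / 1000 = 35.8022 kW

35.8022 kW


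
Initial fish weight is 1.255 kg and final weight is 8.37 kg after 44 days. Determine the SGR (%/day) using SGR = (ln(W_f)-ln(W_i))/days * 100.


ln(W_f) = ln(8.37) = 2.1246539
ln(W_i) = ln(1.255) = 0.22713557
ln(W_f) - ln(W_i) = 2.1246539 - 0.22713557 = 1.8975183
SGR = 1.8975183 / 44 * 100 = 4.31254 %/day

4.31254 %/day


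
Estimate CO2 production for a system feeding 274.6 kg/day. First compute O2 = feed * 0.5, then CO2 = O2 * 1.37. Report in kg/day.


O2 = 274.6 * 0.5 = 137.3
CO2 = 137.3 * 1.37 = 188.101

188.101 kg/day


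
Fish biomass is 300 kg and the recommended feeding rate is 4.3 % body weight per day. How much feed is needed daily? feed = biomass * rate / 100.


Feeding rate fraction = 4.3% / 100 = 0.043
Daily feed = 300 kg * 0.043 = 12.9 kg/day

12.9 kg/day


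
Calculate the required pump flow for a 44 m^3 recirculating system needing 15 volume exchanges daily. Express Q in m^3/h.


Daily recirculation volume = 44 m^3 * 15 = 660 m^3/day
Flow rate Q = daily volume / 24 h = 660 / 24 = 27.5 m^3/h

27.5 m^3/h


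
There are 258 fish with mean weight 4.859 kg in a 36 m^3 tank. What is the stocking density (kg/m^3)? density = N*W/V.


Total biomass = 258 fish * 4.859 kg = 1253.622 kg
Density = total biomass / volume = 1253.622 / 36 = 34.8228 kg/m^3

34.8228 kg/m^3


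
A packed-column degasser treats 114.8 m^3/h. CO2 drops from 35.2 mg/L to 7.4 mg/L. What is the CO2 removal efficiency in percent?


CO2_out / CO2_in = 7.4 / 35.2 = 0.21022727
Fraction remaining = 0.21022727
efficiency = (1 - 0.21022727) * 100 = 78.9773 %

78.9773 %


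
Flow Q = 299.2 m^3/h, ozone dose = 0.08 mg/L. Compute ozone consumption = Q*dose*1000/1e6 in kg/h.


O3 demand (mg/h) = Q * dose * 1000 = 299.2 * 0.08 * 1000 = 23936 mg/h
Convert mg to kg: 23936 / 1e6 = 0.023936 kg/h

0.023936 kg/h


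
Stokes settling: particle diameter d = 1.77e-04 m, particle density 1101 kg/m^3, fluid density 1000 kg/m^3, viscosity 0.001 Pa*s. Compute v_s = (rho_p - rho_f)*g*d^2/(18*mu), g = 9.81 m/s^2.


Density difference: rho_p - rho_f = 1101 - 1000 = 101 kg/m^3
d^2 = (1.77e-04)^2 = 3.1329e-08 m^2
Numerator = (rho_p - rho_f) * g * d^2 = 101 * 9.81 * 3.1329e-08 = 3.1041086e-05
Denominator = 18 * mu = 18 * 0.001 = 0.018
v_s = 3.1041086e-05 / 0.018 = 0.0017245 m/s
Check: Re = rho_f * v_s * d / mu = 1000 * 0.0017245 * 1.77e-04 / 0.001 = 0.305 < 1, so Stokes' law applies.

0.0017245 m/s


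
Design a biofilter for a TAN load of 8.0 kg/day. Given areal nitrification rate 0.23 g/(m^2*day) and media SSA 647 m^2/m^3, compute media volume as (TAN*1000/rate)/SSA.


A = 8.0*1000 / 0.23 = 34782.609 m^2
V = 34782.609 / 647 = 53.7598

53.7598 m^3


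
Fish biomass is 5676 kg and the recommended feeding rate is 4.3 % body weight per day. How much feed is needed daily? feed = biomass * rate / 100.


Feeding rate fraction = 4.3% / 100 = 0.043
Daily feed = 5676 kg * 0.043 = 244.068 kg/day

244.068 kg/day


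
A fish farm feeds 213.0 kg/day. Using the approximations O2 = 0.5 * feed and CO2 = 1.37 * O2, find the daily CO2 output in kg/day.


O2 = 213.0 * 0.5 = 106.5
CO2 = 106.5 * 1.37 = 145.905

145.905 kg/day


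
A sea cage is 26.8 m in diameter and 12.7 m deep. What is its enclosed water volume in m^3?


r = d/2 = 26.8/2 = 13.4 m
Base area = pi*r^2 = pi*13.4^2 = 564.10438 m^2
Volume = 564.10438 * 12.7 = 7164.13 m^3

7164.13 m^3


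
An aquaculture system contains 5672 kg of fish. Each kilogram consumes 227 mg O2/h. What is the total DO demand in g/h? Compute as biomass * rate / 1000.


Total O2 consumption (mg/h) = 5672 kg * 227 mg/(kg*h) = 1287544 mg/h
Convert to g/h: 1287544 / 1000 = 1287.544 g/h

1287.544 g/h


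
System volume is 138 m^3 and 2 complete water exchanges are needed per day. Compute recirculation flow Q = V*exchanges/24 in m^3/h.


Daily recirculation volume = 138 m^3 * 2 = 276 m^3/day
Flow rate Q = daily volume / 24 h = 276 / 24 = 11.5 m^3/h

11.5 m^3/h


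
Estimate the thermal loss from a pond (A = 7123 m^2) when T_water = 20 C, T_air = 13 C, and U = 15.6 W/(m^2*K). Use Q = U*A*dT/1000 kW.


Temperature difference dT = 20 - 13 = 7 K
Heat loss (W) = U * A * dT = 15.6 * 7123 * 7 = 777831.6 W
Convert to kW: 777831.6 / 1000 = 777.8316 kW

777.8316 kW


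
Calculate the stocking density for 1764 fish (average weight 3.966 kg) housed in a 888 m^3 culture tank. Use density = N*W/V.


Total biomass = 1764 fish * 3.966 kg = 6996.024 kg
Density = total biomass / volume = 6996.024 / 888 = 7.87841 kg/m^3

7.87841 kg/m^3


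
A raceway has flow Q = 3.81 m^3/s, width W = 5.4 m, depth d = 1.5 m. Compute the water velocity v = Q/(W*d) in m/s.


Cross-sectional area = W * d = 5.4 * 1.5 = 8.1 m^2
Velocity = Q / A = 3.81 / 8.1 = 0.47037 m/s

0.47037 m/s


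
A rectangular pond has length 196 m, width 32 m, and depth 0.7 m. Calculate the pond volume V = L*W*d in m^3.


Base area = L * W = 196 * 32 = 6272 m^2
Volume = area * depth = 6272 * 0.7 = 4390.4 m^3

4390.4 m^3


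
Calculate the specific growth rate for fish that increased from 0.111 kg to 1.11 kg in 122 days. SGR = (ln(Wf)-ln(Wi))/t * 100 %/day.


ln(W_f) = ln(1.11) = 0.10436002
ln(W_i) = ln(0.111) = -2.1982251
ln(W_f) - ln(W_i) = 0.10436002 - -2.1982251 = 2.3025851
SGR = 2.3025851 / 122 * 100 = 1.88736 %/day

1.88736 %/day


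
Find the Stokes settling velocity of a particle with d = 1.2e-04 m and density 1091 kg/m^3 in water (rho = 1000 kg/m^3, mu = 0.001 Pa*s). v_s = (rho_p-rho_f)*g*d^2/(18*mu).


Density difference: rho_p - rho_f = 1091 - 1000 = 91 kg/m^3
d^2 = (1.2e-04)^2 = 1.44e-08 m^2
Numerator = (rho_p - rho_f) * g * d^2 = 91 * 9.81 * 1.44e-08 = 1.2855024e-05
Denominator = 18 * mu = 18 * 0.001 = 0.018
v_s = 1.2855024e-05 / 0.018 = 7.14168e-04 m/s
Check: Re = rho_f * v_s * d / mu = 1000 * 7.14168e-04 * 1.2e-04 / 0.001 = 0.0857 < 1, so Stokes' law applies.

7.14168e-04 m/s


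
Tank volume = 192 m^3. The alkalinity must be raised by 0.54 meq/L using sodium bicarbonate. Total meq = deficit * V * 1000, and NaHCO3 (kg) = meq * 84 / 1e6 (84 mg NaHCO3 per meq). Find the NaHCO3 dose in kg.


Tank volume in L = 192 m^3 * 1000 = 192000 L
Total meq required = 0.54 meq/L * 192000 L = 103680 meq
NaHCO3 mass = 103680 meq * 84 mg/meq / 1e6 = 8.70912 kg

8.70912 kg


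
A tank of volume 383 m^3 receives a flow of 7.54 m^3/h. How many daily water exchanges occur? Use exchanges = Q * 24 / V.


Daily flow volume = 7.54 m^3/h * 24 h = 180.96 m^3/day
Exchanges = daily flow / tank volume = 180.96 / 383 = 0.47248 exchanges/day

0.47248 exchanges/day
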